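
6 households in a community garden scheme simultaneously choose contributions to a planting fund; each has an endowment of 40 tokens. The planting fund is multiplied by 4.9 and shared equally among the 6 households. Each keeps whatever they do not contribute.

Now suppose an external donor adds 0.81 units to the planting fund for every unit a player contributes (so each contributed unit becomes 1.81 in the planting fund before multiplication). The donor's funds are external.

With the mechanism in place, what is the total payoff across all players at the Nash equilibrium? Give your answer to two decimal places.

2128.56 tokens

The effective private return per unit is now 4.9 × 1.81 / 6 = 1.4782 > 1, so every player's dominant strategy flips to full contribution.
At the Nash equilibrium everyone contributes 40. Group total payoff = 4.9 × 1.81 × 240 = 2128.56.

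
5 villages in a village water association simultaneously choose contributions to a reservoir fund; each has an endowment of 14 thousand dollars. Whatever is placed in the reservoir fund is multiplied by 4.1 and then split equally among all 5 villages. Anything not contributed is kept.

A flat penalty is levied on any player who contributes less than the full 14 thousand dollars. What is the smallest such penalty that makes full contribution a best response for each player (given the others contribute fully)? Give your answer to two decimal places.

Given the others contribute fully, the best deviation is to contribute 0 (any partial contribution still incurs the fine and gives up units whose private return 0.8200 is below 1).
Deviating from 14 to 0 saves 14 thousand dollars but forfeits the deviator's share of the drop in the reservoir fund: 4.1/5 × 14 = 11.48.
So the deviation gain is 14 − 11.48 = 2.52, and the fine must be at least 2.52 thousand dollars to wipe it out.

2.52 thousand dollars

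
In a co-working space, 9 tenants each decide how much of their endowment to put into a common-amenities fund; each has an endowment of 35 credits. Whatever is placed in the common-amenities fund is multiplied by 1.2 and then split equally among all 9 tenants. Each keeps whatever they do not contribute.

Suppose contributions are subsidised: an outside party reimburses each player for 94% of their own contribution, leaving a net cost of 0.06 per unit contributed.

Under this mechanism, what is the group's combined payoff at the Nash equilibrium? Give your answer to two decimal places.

With the mechanism, a contributed unit returns (1.2/9) / 0.06 = 2.2222 per unit of net cost to the contributor — now above 1 — so contributing fully is weakly dominant for every player.
At the Nash equilibrium everyone contributes 35. Group total payoff = 9 × (35 × 0.94 + 1.2 × 35) = 674.10.

674.10 credits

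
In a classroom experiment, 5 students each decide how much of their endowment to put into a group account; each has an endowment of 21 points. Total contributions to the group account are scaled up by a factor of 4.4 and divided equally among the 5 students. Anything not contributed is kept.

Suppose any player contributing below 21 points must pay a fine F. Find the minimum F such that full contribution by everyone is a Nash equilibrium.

2.52 points

Given the others contribute fully, the best deviation is to contribute 0 (any partial contribution still incurs the fine and gives up units whose private return 0.8800 is below 1).
Deviating from 21 to 0 saves 21 points but forfeits the deviator's share of the drop in the group account: 4.4/5 × 21 = 18.48.
So the deviation gain is 21 − 18.48 = 2.52, and the fine must be at least 2.52 points to wipe it out.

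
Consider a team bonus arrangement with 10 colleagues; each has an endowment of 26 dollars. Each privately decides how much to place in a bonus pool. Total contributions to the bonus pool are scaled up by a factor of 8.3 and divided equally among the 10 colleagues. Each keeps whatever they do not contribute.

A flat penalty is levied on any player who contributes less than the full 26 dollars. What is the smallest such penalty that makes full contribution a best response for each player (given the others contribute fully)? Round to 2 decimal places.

Given the others contribute fully, the best deviation is to contribute 0 (any partial contribution still incurs the fine and gives up units whose private return 0.8300 is below 1).
Deviating from 26 to 0 saves 26 dollars but forfeits the deviator's share of the drop in the bonus pool: 8.3/10 × 26 = 21.58.
So the deviation gain is 26 − 21.58 = 4.42, and the fine must be at least 4.42 dollars to wipe it out.

4.42 dollars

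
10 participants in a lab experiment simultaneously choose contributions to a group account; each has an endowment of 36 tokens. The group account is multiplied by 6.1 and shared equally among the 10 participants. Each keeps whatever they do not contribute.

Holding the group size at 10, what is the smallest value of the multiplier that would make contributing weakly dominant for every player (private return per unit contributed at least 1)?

A contributed unit returns (multiplier)/10 to its contributor.
This reaches 1 exactly when the multiplier is 10.

10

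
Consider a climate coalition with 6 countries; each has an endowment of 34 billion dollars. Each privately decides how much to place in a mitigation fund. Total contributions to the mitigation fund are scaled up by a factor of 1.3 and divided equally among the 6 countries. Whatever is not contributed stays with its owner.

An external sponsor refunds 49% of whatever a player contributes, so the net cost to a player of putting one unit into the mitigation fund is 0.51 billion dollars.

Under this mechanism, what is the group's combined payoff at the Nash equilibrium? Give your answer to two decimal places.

204.00 billion dollars

Even with the mechanism, each unit contributed returns only (1.3/6) / 0.51 = 0.4248 per unit of net cost, so contributing nothing is still dominant.
At the Nash equilibrium no one contributes; group total payoff = 6 × 34 = 204.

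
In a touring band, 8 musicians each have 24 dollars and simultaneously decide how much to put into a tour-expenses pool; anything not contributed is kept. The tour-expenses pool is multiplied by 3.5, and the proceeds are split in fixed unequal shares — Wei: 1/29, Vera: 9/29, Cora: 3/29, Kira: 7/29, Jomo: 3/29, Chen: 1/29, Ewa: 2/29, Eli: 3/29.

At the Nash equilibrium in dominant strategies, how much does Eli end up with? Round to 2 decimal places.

For player j, contributing a unit is worthwhile iff 3.5 × (j's share) ≥ 1, i.e. iff j's share is at least 0.2857.
The only share above 0.2857 is Vera's 9/29, contributing 24; the remaining 7 contribute 0. Total contributed: 24.
Eli keeps 24 and receives 3.5 × 24 × 3/29 = 8.69 from the tour-expenses pool, for a payoff of 32.69.

32.69 dollars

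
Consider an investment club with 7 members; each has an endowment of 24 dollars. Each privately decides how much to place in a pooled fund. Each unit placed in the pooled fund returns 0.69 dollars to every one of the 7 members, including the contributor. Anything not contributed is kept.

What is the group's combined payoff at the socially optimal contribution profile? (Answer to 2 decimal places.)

Each contributed unit returns 4.830 to the group as a whole (0.69 to each of 7 players), which exceeds 1, so the social optimum is full contribution: group total = 4.830 × 168 = 811.44.

811.44 dollars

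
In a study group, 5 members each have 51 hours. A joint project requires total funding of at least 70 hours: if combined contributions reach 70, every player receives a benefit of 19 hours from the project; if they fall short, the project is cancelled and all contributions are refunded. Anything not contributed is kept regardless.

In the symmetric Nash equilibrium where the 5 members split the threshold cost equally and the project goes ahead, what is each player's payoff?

Equal share of the threshold: 70/5 = 14.
At this profile no one gains by cutting their contribution: any cut drops the total below 70, the project is cancelled, contributions are refunded, and the deviator ends with 51, which is less than 51 − 14 + 19 = 56. Contributing more than 14 just wastes the excess. So contributing exactly 14 is a best response.
Each player's payoff: 51 − 14 + 19 = 56.

56 hours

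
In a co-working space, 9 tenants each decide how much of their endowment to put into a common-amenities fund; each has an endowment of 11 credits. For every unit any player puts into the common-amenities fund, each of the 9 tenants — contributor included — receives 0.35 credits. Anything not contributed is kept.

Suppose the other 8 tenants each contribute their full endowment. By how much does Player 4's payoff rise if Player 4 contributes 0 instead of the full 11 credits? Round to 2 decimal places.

Switching from a contribution of 11 to 0 lets Player 4 keep an extra 11 credits, but lowers the common-amenities fund by 11, which costs Player 4 their own share of that drop: 0.35 × 11 = 3.85.
Net gain = 11 − 3.85 = 7.15. The private return per contributed unit (0.35) is below 1, so free-riding is indeed the best response regardless of what the others do.

7.15 credits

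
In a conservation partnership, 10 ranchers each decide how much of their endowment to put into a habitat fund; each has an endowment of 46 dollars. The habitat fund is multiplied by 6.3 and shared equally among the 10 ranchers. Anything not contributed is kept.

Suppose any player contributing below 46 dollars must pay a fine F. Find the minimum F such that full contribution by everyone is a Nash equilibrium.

17.02 dollars

Given the others contribute fully, the best deviation is to contribute 0 (any partial contribution still incurs the fine and gives up units whose private return 0.6300 is below 1).
Deviating from 46 to 0 saves 46 dollars but forfeits the deviator's share of the drop in the habitat fund: 6.3/10 × 46 = 28.98.
So the deviation gain is 46 − 28.98 = 17.02, and the fine must be at least 17.02 dollars to wipe it out.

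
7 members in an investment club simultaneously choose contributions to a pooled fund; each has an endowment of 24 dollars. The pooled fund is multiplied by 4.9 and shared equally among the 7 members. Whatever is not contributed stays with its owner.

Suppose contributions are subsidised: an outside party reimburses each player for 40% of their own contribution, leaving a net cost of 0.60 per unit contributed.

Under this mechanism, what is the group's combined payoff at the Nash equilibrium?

890.40 dollars

Under the mechanism each unit contributed yields (4.9/7) / 0.60 = 1.1667 back to its contributor per unit of net cost, which exceeds 1, making full contribution the dominant choice for everyone.
So the Nash equilibrium is full contribution by all 7; the group earns 7 × (24 × 0.40 + 4.9 × 24) = 890.40.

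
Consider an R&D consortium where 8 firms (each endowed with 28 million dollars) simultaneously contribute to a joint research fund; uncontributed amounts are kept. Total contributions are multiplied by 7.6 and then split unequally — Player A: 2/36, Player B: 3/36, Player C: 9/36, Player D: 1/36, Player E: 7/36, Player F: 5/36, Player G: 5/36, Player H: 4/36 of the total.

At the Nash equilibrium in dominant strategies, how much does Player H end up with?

122.58 million dollars

A player with share s gets back 7.6·s per unit contributed, so full contribution is dominant for anyone with s > 1/7.6 = 0.1316 and zero contribution is dominant for anyone below.
Player C, Player E, Player F and Player G are above the threshold, contributing 28 each; the remaining 4 contribute 0. Total contributed: 112.
Player H keeps 28 and receives 7.6 × 112 × 4/36 = 94.58 from the joint research fund, for a payoff of 122.58.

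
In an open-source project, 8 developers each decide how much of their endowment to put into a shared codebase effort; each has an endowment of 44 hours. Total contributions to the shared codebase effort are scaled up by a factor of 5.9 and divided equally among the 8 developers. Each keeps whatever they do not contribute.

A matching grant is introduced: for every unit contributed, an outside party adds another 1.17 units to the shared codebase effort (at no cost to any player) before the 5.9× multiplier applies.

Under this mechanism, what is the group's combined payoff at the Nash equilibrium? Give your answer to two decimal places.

4506.66 hours

The effective private return per unit is now 5.9 × 2.17 / 8 = 1.6004 > 1, so every player's dominant strategy flips to full contribution.
At the Nash equilibrium everyone contributes 44. Group total payoff = 5.9 × 2.17 × 352 = 4506.66.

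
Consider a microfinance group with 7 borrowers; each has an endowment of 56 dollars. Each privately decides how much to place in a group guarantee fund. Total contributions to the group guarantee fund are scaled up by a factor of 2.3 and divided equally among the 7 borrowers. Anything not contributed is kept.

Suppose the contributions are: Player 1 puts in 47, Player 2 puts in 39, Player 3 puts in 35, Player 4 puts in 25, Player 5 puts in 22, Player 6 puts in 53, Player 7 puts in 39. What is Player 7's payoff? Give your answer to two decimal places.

102.43 dollars

Total contributed: 47 + 39 + 35 + 25 + 22 + 53 + 39 = 260.
Each receives 2.3 × 260 / 7 = 85.43 from the group guarantee fund.
Player 7 keeps 56 − 39 = 17, so Player 7's payoff is 17 + 85.43 = 102.43.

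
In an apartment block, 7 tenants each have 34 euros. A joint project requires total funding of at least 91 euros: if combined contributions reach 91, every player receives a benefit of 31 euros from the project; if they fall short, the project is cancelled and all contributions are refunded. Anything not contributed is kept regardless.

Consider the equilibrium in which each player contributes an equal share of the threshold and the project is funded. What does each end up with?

Equal share of the threshold: 91/7 = 13.
At this profile no one gains by cutting their contribution: any cut drops the total below 91, the project is cancelled, contributions are refunded, and the deviator ends with 34, which is less than 34 − 13 + 31 = 52. Contributing more than 13 just wastes the excess. So contributing exactly 13 is a best response.
Each player's payoff: 34 − 13 + 31 = 52.

52 euros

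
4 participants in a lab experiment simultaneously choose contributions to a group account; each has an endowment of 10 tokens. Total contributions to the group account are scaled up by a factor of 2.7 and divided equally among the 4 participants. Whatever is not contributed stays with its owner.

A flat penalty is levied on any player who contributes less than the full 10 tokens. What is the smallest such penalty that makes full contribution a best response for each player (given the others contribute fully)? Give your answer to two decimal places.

Given the others contribute fully, the best deviation is to contribute 0 (any partial contribution still incurs the fine and gives up units whose private return 0.6750 is below 1).
Deviating from 10 to 0 saves 10 tokens but forfeits the deviator's share of the drop in the group account: 2.7/4 × 10 = 6.75.
So the deviation gain is 10 − 6.75 = 3.25, and the fine must be at least 3.25 tokens to wipe it out.

3.25 tokens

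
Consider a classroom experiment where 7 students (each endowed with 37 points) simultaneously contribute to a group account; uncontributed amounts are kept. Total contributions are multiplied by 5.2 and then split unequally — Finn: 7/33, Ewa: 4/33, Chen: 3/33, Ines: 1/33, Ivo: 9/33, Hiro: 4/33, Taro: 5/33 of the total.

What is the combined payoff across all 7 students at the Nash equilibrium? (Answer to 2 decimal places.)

569.80 points

Each unit j contributes comes back to j as 5.2 × (j's share), so j prefers to contribute only if that share exceeds 1/5.2 = 0.1923; otherwise keeping the unit dominates.
Finn and Ivo are above the threshold, contributing 37 each; the remaining 5 contribute 0. Total contributed: 74.
The group account pays out 5.2 × 74 = 384.80 in total (split across the unequal shares, but the aggregate is all that matters for the group sum).
The 5 free-riders keep 37 each, adding 185. Group total = 185 + 384.80 = 569.80.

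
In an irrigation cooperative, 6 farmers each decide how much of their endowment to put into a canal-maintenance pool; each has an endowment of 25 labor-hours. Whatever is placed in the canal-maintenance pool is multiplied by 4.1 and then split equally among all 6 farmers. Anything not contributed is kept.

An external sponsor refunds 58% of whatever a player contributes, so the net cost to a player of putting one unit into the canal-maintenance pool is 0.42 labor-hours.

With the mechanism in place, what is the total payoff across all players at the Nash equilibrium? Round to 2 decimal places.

The effective private return per unit is now (4.1/6) / 0.42 = 1.6270 > 1, so every player's dominant strategy flips to full contribution.
At the Nash equilibrium everyone contributes 25. Group total payoff = 6 × (25 × 0.58 + 4.1 × 25) = 702.00.

702.00 labor-hours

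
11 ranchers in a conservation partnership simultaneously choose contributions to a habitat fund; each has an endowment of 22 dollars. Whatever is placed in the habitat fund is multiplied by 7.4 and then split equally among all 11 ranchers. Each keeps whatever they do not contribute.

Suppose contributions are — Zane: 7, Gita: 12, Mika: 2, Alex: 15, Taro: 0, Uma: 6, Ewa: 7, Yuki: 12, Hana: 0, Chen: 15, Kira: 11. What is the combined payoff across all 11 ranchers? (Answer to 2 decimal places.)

Total contributed: 7 + 12 + 2 + 15 + 0 + 6 + 7 + 12 + 0 + 15 + 11 = 87; total kept: 11 × 22 − 87 = 155.
The habitat fund pays out 7.4 × 87 = 643.80 in aggregate.
Group total = 155 + 643.80 = 798.80.

798.80 dollars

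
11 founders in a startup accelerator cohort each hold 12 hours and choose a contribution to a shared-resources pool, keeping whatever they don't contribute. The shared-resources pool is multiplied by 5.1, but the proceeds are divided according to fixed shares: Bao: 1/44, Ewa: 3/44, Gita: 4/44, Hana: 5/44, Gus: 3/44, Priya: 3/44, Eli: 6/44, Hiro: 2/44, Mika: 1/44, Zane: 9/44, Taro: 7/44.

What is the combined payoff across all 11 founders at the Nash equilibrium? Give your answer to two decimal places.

Each unit j contributes comes back to j as 5.1 × (j's share), so j prefers to contribute only if that share exceeds 1/5.1 = 0.1961; otherwise keeping the unit dominates.
The only share above 0.1961 is Zane's 9/44, contributing 12; the remaining 10 contribute 0. Total contributed: 12.
The shared-resources pool pays out 5.1 × 12 = 61.20 in total (split across the unequal shares, but the aggregate is all that matters for the group sum).
The 10 free-riders keep 12 each, adding 120. Group total = 120 + 61.20 = 181.20.

181.20 hours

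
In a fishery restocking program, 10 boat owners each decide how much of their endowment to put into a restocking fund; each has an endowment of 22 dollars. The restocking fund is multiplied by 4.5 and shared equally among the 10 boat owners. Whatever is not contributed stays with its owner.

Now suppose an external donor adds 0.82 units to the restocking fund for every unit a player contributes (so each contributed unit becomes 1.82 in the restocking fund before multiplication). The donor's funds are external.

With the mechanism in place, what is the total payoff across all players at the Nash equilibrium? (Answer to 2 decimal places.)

With the mechanism, a contributed unit returns 4.5 × 1.82 / 10 = 0.8190 per unit of net cost — still below 1 — so contributing 0 remains dominant for every player.
At the Nash equilibrium no one contributes; group total payoff = 10 × 22 = 220.

220.00 dollars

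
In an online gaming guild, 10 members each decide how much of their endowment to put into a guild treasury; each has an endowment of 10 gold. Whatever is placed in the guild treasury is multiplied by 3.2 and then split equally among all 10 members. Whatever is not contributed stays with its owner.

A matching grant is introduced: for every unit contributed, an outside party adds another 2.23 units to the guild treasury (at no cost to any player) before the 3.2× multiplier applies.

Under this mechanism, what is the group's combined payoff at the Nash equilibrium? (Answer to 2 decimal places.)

1033.60 gold

The effective private return per unit is now 3.2 × 3.23 / 10 = 1.0336 > 1, so every player's dominant strategy flips to full contribution.
At the Nash equilibrium everyone contributes 10. Group total payoff = 3.2 × 3.23 × 100 = 1033.60.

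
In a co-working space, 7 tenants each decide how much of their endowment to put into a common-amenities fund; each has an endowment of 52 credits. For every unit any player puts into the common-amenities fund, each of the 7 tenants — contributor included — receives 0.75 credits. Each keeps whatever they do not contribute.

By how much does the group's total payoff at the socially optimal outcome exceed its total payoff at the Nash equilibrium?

The private return per contributed unit is 0.75 < 1, so contributing 0 is dominant for every player. At the Nash equilibrium everyone keeps their 52, and the group total is 7 × 52 = 364.
Each contributed unit returns 5.250 to the group as a whole (0.75 to each of 7 players), which exceeds 1, so the social optimum is full contribution: group total = 5.250 × 364 = 1911.00.
Efficiency loss = 1911.00 − 364 = 1547.00.

1547.00 credits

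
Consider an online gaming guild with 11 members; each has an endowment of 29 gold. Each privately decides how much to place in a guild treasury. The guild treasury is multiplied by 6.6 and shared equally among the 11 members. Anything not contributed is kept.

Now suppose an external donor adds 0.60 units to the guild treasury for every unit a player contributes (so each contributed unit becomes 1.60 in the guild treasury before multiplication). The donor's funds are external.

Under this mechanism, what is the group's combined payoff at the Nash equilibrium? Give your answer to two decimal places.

The effective private return is 6.6 × 1.60 / 11 = 0.9600, which is still under 1, so the mechanism doesn't change anyone's dominant strategy: zero contribution.
Everyone keeps their endowment and the group total is 11 × 29 = 319.

319.00 gold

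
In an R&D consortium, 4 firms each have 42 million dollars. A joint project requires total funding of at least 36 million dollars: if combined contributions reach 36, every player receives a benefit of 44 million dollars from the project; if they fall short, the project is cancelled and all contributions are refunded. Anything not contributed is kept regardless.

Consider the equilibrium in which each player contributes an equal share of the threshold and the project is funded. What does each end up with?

Equal share of the threshold: 36/4 = 9.
At this profile no one gains by cutting their contribution: any cut drops the total below 36, the project is cancelled, contributions are refunded, and the deviator ends with 42, which is less than 42 − 9 + 44 = 77. Contributing more than 9 just wastes the excess. So contributing exactly 9 is a best response.
Each player's payoff: 42 − 9 + 44 = 77.

77 million dollars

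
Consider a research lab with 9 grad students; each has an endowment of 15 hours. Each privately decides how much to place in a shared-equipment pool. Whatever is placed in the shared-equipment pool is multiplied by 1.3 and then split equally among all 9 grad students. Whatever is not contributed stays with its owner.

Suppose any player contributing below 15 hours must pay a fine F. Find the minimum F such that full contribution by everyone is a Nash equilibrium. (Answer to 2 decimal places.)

Given the others contribute fully, the best deviation is to contribute 0 (any partial contribution still incurs the fine and gives up units whose private return 0.1444 is below 1).
Deviating from 15 to 0 saves 15 hours but forfeits the deviator's share of the drop in the shared-equipment pool: 1.3/9 × 15 = 2.17.
So the deviation gain is 15 − 2.17 = 12.83, and the fine must be at least 12.83 hours to wipe it out.

12.83 hours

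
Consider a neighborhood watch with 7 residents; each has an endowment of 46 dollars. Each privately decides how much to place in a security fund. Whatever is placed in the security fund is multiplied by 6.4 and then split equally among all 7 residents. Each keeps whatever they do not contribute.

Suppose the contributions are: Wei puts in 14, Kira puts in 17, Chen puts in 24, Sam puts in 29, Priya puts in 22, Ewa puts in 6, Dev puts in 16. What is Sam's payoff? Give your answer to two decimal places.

Total contributed: 14 + 17 + 24 + 29 + 22 + 6 + 16 = 128.
Each receives 6.4 × 128 / 7 = 117.03 from the security fund.
Sam keeps 46 − 29 = 17, so Sam's payoff is 17 + 117.03 = 134.03.

134.03 dollars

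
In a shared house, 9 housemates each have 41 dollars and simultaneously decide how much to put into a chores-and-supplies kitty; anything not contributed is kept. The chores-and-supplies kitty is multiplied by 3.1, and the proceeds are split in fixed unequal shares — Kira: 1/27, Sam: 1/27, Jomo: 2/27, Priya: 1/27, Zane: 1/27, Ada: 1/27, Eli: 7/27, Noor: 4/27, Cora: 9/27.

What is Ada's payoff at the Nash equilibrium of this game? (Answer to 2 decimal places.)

For player j, contributing a unit is worthwhile iff 3.1 × (j's share) ≥ 1, i.e. iff j's share is at least 0.3226.
Cora alone (share 9/27) is above the threshold, contributing 41; the remaining 8 contribute 0. Total contributed: 41.
Ada keeps 41 and receives 3.1 × 41 × 1/27 = 4.71 from the chores-and-supplies kitty, for a payoff of 45.71.

45.71 dollars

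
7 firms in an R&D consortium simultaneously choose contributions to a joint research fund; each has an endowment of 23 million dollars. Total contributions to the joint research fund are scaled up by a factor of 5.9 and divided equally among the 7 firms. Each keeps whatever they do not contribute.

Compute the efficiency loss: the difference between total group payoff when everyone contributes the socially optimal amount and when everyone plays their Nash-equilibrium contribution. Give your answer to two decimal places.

788.90 million dollars

Each contributed unit returns 5.9/7 = 0.8429 to its contributor — below 1 — so contributing 0 is dominant for every player. At the Nash equilibrium everyone keeps their 23, and the group total is 7 × 23 = 161.
Each contributed unit returns 5.900 to the group as a whole (0.8429 to each of 7 players), which exceeds 1, so the social optimum is full contribution: group total = 5.900 × 161 = 949.90.
Efficiency loss = 949.90 − 161 = 788.90.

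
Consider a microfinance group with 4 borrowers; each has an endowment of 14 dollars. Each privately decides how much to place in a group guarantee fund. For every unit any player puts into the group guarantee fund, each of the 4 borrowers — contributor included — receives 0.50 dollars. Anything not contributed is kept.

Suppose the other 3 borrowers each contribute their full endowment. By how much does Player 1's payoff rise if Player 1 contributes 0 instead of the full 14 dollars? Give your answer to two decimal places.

7.00 dollars

Switching from a contribution of 14 to 0 lets Player 1 keep an extra 14 dollars, but lowers the group guarantee fund by 14, which costs Player 1 their own share of that drop: 0.50 × 14 = 7.00.
Net gain = 14 − 7.00 = 7.00. The private return per contributed unit (0.50) is below 1, so free-riding is indeed the best response regardless of what the others do.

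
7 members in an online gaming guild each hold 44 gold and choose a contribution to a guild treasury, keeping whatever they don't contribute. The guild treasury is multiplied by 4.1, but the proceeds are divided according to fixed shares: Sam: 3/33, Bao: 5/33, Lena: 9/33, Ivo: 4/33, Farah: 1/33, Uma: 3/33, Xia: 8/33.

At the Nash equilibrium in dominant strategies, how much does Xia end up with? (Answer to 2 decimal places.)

Each unit j contributes comes back to j as 4.1 × (j's share), so j prefers to contribute only if that share exceeds 1/4.1 = 0.2439; otherwise keeping the unit dominates.
Only Lena (9/33) clears that bar, contributing 44; the remaining 6 contribute 0. Total contributed: 44.
Xia keeps 44 and receives 4.1 × 44 × 8/33 = 43.73 from the guild treasury, for a payoff of 87.73.

87.73 gold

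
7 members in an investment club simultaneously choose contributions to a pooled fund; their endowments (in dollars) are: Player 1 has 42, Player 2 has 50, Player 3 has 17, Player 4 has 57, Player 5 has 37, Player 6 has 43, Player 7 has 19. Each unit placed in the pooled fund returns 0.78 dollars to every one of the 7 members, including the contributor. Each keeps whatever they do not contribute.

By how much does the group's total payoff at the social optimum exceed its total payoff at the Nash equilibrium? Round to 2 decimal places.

The private return per contributed unit is 0.78 < 1 for everyone, so the Nash equilibrium is zero contribution and the group total is Σ E_j = 42 + 50 + 17 + 57 + 37 + 43 + 19 = 265.
Each contributed unit returns 5.460 to the group, so the social optimum is full contribution by everyone: group total = 5.460 × 265 = 1446.90.
Efficiency loss = (5.460 − 1) × 265 = 1181.90.

1181.90 dollars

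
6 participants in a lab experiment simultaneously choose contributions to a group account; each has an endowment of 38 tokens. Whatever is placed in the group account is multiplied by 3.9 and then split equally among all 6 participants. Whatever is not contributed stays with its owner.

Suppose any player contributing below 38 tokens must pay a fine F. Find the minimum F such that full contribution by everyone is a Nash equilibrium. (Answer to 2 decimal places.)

Given the others contribute fully, the best deviation is to contribute 0 (any partial contribution still incurs the fine and gives up units whose private return 0.6500 is below 1).
Deviating from 38 to 0 saves 38 tokens but forfeits the deviator's share of the drop in the group account: 3.9/6 × 38 = 24.70.
So the deviation gain is 38 − 24.70 = 13.30, and the fine must be at least 13.30 tokens to wipe it out.

13.30 tokens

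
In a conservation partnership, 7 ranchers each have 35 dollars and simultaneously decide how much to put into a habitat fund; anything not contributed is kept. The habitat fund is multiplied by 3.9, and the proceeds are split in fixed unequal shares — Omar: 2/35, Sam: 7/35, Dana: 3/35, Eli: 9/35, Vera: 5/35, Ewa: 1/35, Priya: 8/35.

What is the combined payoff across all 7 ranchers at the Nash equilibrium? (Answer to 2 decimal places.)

A player with share s gets back 3.9·s per unit contributed, so full contribution is dominant for anyone with s > 1/3.9 = 0.2564 and zero contribution is dominant for anyone below.
Only Eli (9/35) clears that bar, contributing 35; the remaining 6 contribute 0. Total contributed: 35.
The habitat fund pays out 3.9 × 35 = 136.50 in total (split across the unequal shares, but the aggregate is all that matters for the group sum).
The 6 free-riders keep 35 each, adding 210. Group total = 210 + 136.50 = 346.50.

346.50 dollars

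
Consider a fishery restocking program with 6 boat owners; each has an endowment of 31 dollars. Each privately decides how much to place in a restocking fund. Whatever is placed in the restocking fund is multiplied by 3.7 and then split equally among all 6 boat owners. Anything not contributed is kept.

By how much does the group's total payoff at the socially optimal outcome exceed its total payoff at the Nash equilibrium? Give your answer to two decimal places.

Each contributed unit returns 3.7/6 = 0.6167 to its contributor — below 1 — so contributing 0 is dominant for every player. At the Nash equilibrium everyone keeps their 31, and the group total is 6 × 31 = 186.
Each contributed unit returns 3.700 to the group as a whole (0.6167 to each of 6 players), which exceeds 1, so the social optimum is full contribution: group total = 3.700 × 186 = 688.20.
Efficiency loss = 688.20 − 186 = 502.20.

502.20 dollars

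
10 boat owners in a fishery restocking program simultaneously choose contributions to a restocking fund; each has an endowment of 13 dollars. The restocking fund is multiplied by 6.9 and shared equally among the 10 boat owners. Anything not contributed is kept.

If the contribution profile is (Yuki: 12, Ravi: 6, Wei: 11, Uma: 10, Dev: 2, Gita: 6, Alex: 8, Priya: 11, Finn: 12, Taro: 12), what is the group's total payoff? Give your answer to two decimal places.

Total contributed: 12 + 6 + 11 + 10 + 2 + 6 + 8 + 11 + 12 + 12 = 90; total kept: 10 × 13 − 90 = 40.
The restocking fund pays out 6.9 × 90 = 621.00 in aggregate.
Group total = 40 + 621.00 = 661.00.

661.00 dollars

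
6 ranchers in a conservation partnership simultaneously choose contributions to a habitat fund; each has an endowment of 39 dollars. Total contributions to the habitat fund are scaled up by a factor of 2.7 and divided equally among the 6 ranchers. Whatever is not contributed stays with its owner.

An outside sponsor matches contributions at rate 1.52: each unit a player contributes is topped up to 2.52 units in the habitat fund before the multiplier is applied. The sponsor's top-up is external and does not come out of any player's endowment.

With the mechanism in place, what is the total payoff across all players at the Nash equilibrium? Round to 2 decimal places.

1592.14 dollars

The effective private return per unit is now 2.7 × 2.52 / 6 = 1.1340 > 1, so every player's dominant strategy flips to full contribution.
So the Nash equilibrium is full contribution by all 6; the group earns 2.7 × 2.52 × 234 = 1592.14.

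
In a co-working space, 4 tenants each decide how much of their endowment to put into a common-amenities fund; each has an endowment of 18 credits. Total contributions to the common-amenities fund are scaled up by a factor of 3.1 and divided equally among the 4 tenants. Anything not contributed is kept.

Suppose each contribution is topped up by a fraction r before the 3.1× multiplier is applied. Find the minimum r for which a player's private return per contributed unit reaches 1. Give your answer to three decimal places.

0.290

With matching at rate r, one contributed unit becomes (1 + r) in the common-amenities fund and returns 3.1 × (1 + r) / 4 to the contributor.
Setting this equal to 1: 1 + r = 4/3.1 = 1.2903.
So the minimum matching rate is r = 1.2903 − 1 = 0.290.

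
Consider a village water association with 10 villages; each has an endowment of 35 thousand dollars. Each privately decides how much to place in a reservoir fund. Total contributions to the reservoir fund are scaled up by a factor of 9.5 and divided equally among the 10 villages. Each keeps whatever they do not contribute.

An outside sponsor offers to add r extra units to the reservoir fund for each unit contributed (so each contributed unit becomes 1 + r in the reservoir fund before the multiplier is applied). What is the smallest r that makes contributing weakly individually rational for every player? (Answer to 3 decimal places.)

0.053

With matching at rate r, one contributed unit becomes (1 + r) in the reservoir fund and returns 9.5 × (1 + r) / 10 to the contributor.
Setting this equal to 1: 1 + r = 10/9.5 = 1.0526.
So the minimum matching rate is r = 1.0526 − 1 = 0.053.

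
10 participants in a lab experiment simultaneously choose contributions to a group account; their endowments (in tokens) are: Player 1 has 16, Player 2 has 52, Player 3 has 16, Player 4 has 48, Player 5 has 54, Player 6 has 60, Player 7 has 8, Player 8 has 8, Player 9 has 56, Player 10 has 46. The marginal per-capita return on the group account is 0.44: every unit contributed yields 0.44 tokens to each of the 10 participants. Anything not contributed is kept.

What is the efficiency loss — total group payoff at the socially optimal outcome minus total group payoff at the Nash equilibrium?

1237.60 tokens

The private return per contributed unit is 0.44 < 1 for everyone, so the Nash equilibrium is zero contribution and the group total is Σ E_j = 16 + 52 + 16 + 48 + 54 + 60 + 8 + 8 + 56 + 46 = 364.
Each contributed unit returns 4.400 to the group, so the social optimum is full contribution by everyone: group total = 4.400 × 364 = 1601.60.
Efficiency loss = (4.400 − 1) × 364 = 1237.60.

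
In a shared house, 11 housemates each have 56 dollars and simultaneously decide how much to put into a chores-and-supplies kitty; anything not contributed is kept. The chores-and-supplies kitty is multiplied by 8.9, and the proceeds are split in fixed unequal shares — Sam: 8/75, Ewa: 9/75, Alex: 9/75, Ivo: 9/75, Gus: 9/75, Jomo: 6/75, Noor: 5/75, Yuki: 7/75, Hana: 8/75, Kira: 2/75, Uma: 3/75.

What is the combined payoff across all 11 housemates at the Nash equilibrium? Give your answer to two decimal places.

A player with share s gets back 8.9·s per unit contributed, so full contribution is dominant for anyone with s > 1/8.9 = 0.1124 and zero contribution is dominant for anyone below.
Ewa, Alex, Ivo and Gus clear that bar, contributing 56 each; the remaining 7 contribute 0. Total contributed: 224.
The chores-and-supplies kitty pays out 8.9 × 224 = 1993.60 in total (split across the unequal shares, but the aggregate is all that matters for the group sum).
The 7 free-riders keep 56 each, adding 392. Group total = 392 + 1993.60 = 2385.60.

2385.60 dollars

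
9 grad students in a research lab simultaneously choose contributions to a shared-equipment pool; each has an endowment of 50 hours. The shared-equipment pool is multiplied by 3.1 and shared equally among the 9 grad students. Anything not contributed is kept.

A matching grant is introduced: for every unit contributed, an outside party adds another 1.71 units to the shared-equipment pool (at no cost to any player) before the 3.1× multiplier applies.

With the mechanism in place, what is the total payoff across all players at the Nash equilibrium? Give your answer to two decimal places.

450.00 hours

The effective private return is 3.1 × 2.71 / 9 = 0.9334, which is still under 1, so the mechanism doesn't change anyone's dominant strategy: zero contribution.
Everyone keeps their endowment and the group total is 9 × 50 = 450.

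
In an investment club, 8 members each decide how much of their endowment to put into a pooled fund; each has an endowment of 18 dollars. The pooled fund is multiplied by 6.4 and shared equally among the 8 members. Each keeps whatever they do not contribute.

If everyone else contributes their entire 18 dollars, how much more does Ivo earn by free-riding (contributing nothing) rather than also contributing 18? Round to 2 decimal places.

3.60 dollars

Switching from a contribution of 18 to 0 lets Ivo keep an extra 18 dollars, but lowers the pooled fund by 18, which costs Ivo their own share of that drop: 6.4/8 × 18 = 14.40.
Net gain = 18 − 14.40 = 3.60. The private return per contributed unit (0.8000) is below 1, so free-riding is indeed the best response regardless of what the others do.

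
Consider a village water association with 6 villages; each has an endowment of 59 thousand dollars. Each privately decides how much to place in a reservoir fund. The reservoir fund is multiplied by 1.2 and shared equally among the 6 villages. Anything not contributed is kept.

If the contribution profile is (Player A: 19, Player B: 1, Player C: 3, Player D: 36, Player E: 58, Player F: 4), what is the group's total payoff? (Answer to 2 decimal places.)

Total contributed: 19 + 1 + 3 + 36 + 58 + 4 = 121; total kept: 6 × 59 − 121 = 233.
The reservoir fund pays out 1.2 × 121 = 145.20 in aggregate.
Group total = 233 + 145.20 = 378.20.

378.20 thousand dollars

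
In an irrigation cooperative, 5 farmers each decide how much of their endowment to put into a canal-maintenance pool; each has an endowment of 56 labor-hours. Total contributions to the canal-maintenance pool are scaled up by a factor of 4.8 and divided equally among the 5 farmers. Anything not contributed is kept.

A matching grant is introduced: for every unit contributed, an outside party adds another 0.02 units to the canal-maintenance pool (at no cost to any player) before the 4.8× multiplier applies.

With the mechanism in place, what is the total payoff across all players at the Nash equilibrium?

With the mechanism, a contributed unit returns 4.8 × 1.02 / 5 = 0.9792 per unit of net cost — still below 1 — so contributing 0 remains dominant for every player.
At the Nash equilibrium no one contributes; group total payoff = 5 × 56 = 280.

280.00 labor-hours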